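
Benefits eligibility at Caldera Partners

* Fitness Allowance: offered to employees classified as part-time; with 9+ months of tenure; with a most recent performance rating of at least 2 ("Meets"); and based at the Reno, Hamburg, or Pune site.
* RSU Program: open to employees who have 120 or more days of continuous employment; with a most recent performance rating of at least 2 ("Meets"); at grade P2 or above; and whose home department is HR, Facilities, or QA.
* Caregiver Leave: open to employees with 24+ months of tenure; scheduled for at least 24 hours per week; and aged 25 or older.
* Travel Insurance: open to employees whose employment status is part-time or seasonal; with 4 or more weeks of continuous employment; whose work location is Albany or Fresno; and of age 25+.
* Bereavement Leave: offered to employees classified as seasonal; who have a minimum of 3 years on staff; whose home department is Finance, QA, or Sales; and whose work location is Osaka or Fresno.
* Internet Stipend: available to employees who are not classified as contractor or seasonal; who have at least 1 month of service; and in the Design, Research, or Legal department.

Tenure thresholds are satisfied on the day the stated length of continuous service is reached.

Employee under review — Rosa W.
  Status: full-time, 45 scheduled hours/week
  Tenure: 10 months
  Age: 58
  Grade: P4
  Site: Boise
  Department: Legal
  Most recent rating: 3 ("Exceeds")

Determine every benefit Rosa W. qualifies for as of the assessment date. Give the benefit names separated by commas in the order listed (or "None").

Fitness Allowance — status full-time ✗ (requires part-time) → not eligible.
RSU Program — service 10 months ≥ 120 days ✓; rating 3 ≥ 2 ✓; grade P4 ≥ P2 ✓; dept Legal ✗ → not eligible.
Caregiver Leave — service 10 months < 24 months ✗ → not eligible.
Travel Insurance — status full-time ✗ (requires part-time or seasonal) → not eligible.
Bereavement Leave — status full-time ✗ (requires seasonal) → not eligible.
Internet Stipend — status full-time ✓ (not excluded); service 10 months ≥ 1 month ✓; dept Legal ✓ → eligible.

Internet Stipend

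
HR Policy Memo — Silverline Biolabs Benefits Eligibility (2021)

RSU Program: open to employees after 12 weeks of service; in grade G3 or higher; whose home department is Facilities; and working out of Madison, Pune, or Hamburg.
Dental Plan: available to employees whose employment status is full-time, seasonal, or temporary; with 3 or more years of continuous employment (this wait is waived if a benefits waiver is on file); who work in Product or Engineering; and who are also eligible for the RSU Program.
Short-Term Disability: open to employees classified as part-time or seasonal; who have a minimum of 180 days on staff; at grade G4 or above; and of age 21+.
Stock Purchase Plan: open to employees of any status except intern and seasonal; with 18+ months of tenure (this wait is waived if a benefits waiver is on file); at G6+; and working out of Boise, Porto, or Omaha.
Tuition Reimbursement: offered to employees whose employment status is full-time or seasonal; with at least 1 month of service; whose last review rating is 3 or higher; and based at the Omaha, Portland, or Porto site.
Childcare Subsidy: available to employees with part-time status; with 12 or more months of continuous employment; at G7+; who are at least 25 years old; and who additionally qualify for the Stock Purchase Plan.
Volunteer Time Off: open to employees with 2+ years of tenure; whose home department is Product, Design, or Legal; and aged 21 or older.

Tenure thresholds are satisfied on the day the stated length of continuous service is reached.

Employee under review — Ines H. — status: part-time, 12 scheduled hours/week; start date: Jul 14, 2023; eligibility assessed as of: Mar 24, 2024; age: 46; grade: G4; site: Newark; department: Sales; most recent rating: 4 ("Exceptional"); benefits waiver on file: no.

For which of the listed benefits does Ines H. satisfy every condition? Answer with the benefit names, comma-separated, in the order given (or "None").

Short-Term Disability

Service from Jul 14, 2023 to Mar 24, 2024: 254 days.
RSU Program — service 254 days ≥ 12 weeks (≈84 days) ✓; grade G4 ≥ G3 ✓; dept Sales ✗ → not eligible.
Dental Plan — status part-time ✗ (requires full-time, seasonal, or temporary) → not eligible.
Short-Term Disability — status part-time ✓; service 254 days ≥ 180 days ✓; grade G4 ≥ G4 ✓; age 46 ≥ 21 ✓ → eligible.
Stock Purchase Plan — status part-time ✓ (not excluded); no waiver, service 254 days < 18 months (≈540 days) ✗ → not eligible.
Tuition Reimbursement — status part-time ✗ (requires full-time or seasonal) → not eligible.
Childcare Subsidy — status part-time ✓; service 254 days < 12 months (≈360 days) ✗ → not eligible.
Volunteer Time Off — service 254 days < 2 years (≈730 days) ✗ → not eligible.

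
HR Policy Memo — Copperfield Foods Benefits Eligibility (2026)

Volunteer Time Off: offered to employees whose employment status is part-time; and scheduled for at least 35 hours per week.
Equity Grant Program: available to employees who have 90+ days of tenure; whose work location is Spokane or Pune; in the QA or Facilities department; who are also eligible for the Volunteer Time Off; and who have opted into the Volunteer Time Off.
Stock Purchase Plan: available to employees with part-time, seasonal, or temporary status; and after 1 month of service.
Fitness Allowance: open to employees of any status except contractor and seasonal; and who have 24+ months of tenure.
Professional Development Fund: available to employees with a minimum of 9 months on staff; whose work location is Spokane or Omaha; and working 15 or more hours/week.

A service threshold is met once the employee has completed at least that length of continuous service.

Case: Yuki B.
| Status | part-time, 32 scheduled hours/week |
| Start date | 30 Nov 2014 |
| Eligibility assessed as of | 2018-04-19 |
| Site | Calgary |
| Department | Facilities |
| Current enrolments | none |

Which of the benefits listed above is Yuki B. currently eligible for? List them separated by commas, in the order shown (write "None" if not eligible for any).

Stock Purchase Plan, Fitness Allowance

Service from 30 Nov 2014 to 2018-04-19: 1236 days.
Volunteer Time Off — status part-time ✓; 32 hrs/wk < 35 ✗ → not eligible.
Equity Grant Program — service 1236 days ≥ 90 days ✓; site Calgary ✗ (not Spokane or Pune) → not eligible.
Stock Purchase Plan — status part-time ✓; service 1236 days ≥ 1 month (≈30 days) ✓ → eligible.
Fitness Allowance — status part-time ✓ (not excluded); service 1236 days ≥ 24 months (≈720 days) ✓ → eligible.
Professional Development Fund — service 1236 days ≥ 9 months (≈270 days) ✓; site Calgary ✗ (not Spokane or Omaha) → not eligible.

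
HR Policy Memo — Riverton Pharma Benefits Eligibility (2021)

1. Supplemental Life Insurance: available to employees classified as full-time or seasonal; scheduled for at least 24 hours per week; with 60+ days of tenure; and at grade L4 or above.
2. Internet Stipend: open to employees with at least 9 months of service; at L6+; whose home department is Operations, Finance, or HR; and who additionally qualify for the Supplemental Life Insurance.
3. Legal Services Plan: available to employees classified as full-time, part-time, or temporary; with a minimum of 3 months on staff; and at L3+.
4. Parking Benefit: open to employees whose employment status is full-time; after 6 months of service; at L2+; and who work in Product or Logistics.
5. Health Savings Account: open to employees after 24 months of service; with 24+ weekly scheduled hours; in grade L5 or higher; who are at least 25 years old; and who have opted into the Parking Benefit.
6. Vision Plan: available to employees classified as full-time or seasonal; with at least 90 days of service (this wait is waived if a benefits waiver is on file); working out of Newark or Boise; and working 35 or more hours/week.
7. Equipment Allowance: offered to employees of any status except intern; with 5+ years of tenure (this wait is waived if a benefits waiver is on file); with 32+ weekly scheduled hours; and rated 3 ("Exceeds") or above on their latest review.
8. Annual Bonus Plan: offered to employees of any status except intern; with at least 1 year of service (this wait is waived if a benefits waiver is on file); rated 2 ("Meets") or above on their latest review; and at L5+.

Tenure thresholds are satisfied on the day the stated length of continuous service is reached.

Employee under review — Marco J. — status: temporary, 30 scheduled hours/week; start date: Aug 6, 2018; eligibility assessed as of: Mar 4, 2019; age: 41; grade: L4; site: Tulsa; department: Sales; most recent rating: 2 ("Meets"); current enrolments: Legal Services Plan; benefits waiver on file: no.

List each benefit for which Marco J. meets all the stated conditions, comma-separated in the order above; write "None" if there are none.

Legal Services Plan

Service from Aug 6, 2018 to Mar 4, 2019: 210 days.
Supplemental Life Insurance — status temporary ✗ (requires full-time or seasonal) → not eligible.
Internet Stipend — service 210 days < 9 months (≈270 days) ✗ → not eligible.
Legal Services Plan — status temporary ✓; service 210 days ≥ 3 months (≈90 days) ✓; grade L4 ≥ L3 ✓ → eligible.
Parking Benefit — status temporary ✗ (requires full-time) → not eligible.
Health Savings Account — service 210 days < 24 months (≈720 days) ✗ → not eligible.
Vision Plan — status temporary ✗ (requires full-time or seasonal) → not eligible.
Equipment Allowance — status temporary ✓ (not excluded); no waiver, service 210 days < 5 years (≈1825 days) ✗ → not eligible.
Annual Bonus Plan — status temporary ✓ (not excluded); no waiver, service 210 days < 1 year (≈365 days) ✗ → not eligible.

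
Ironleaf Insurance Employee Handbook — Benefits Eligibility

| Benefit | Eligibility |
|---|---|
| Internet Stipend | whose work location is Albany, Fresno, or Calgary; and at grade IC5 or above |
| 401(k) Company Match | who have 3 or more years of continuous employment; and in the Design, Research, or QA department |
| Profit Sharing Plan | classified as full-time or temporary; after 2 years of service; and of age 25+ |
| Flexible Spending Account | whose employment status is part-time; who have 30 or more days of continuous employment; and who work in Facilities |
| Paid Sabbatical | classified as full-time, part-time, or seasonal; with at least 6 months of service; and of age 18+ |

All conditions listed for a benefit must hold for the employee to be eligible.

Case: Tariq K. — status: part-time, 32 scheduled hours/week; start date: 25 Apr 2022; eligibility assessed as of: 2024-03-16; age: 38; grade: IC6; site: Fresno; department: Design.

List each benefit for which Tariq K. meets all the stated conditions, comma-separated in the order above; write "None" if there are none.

Service from 25 Apr 2022 to 2024-03-16: 691 days.
Internet Stipend — site Fresno ✓; grade IC6 ≥ IC5 ✓ → eligible.
401(k) Company Match — service 691 days < 3 years (≈1095 days) ✗ → not eligible.
Profit Sharing Plan — status part-time ✗ (requires full-time or temporary) → not eligible.
Flexible Spending Account — status part-time ✓; service 691 days ≥ 30 days ✓; dept Design ✗ → not eligible.
Paid Sabbatical — status part-time ✓; service 691 days ≥ 6 months (≈180 days) ✓; age 38 ≥ 18 ✓ → eligible.

Internet Stipend, Paid Sabbatical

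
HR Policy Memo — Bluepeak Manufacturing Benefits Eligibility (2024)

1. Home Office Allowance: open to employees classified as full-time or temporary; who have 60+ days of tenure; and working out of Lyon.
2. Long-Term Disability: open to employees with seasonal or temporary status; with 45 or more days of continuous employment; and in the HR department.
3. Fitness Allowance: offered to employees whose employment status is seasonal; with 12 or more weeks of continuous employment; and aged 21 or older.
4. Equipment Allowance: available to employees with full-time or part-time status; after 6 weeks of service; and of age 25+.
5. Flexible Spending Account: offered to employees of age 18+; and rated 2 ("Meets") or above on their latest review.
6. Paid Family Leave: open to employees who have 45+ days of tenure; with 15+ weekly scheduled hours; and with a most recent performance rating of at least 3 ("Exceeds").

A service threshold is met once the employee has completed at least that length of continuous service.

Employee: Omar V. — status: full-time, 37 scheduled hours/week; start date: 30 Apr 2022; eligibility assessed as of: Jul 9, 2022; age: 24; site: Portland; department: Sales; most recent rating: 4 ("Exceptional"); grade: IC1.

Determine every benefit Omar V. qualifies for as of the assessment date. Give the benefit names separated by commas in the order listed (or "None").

Service from 30 Apr 2022 to Jul 9, 2022: 70 days.
Home Office Allowance — status full-time ✓; service 70 days ≥ 60 days ✓; site Portland ✗ (not Lyon) → not eligible.
Long-Term Disability — status full-time ✗ (requires seasonal or temporary) → not eligible.
Fitness Allowance — status full-time ✗ (requires seasonal) → not eligible.
Equipment Allowance — status full-time ✓; service 70 days ≥ 6 weeks (≈42 days) ✓; age 24 < 25 ✗ → not eligible.
Flexible Spending Account — age 24 ≥ 18 ✓; rating 4 ≥ 2 ✓ → eligible.
Paid Family Leave — service 70 days ≥ 45 days ✓; 37 hrs/wk ≥ 15 ✓; rating 4 ≥ 3 ✓ → eligible.

Flexible Spending Account, Paid Family Leave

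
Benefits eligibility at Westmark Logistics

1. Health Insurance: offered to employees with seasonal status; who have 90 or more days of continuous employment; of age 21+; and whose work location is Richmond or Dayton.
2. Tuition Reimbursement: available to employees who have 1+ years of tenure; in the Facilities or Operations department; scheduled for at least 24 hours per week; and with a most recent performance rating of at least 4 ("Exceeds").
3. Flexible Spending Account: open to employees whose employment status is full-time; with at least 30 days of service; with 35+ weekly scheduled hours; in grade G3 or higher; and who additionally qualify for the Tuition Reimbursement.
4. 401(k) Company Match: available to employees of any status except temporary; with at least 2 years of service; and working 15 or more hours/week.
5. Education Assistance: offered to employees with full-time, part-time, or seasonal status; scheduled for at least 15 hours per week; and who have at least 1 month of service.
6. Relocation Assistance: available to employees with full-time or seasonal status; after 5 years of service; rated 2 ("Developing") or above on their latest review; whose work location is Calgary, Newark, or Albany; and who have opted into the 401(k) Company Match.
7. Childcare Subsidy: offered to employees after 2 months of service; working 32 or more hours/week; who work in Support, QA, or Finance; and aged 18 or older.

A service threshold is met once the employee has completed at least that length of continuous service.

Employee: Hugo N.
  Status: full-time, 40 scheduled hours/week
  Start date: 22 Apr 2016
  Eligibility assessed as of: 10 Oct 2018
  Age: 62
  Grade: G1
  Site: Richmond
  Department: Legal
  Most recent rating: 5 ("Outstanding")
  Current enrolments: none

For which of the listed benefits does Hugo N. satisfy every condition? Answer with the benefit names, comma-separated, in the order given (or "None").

Service from 22 Apr 2016 to 10 Oct 2018: 901 days.
Health Insurance — status full-time ✗ (requires seasonal) → not eligible.
Tuition Reimbursement — service 901 days ≥ 1 year (≈365 days) ✓; dept Legal ✗ → not eligible.
Flexible Spending Account — status full-time ✓; service 901 days ≥ 30 days ✓; 40 hrs/wk ≥ 35 ✓; grade G1 < G3 ✗ → not eligible.
401(k) Company Match — status full-time ✓ (not excluded); service 901 days ≥ 2 years (≈730 days) ✓; 40 hrs/wk ≥ 15 ✓ → eligible.
Education Assistance — status full-time ✓; 40 hrs/wk ≥ 15 ✓; service 901 days ≥ 1 month (≈30 days) ✓ → eligible.
Relocation Assistance — status full-time ✓; service 901 days < 5 years (≈1825 days) ✗ → not eligible.
Childcare Subsidy — service 901 days ≥ 2 months (≈60 days) ✓; 40 hrs/wk ≥ 32 ✓; dept Legal ✗ → not eligible.

401(k) Company Match, Education Assistance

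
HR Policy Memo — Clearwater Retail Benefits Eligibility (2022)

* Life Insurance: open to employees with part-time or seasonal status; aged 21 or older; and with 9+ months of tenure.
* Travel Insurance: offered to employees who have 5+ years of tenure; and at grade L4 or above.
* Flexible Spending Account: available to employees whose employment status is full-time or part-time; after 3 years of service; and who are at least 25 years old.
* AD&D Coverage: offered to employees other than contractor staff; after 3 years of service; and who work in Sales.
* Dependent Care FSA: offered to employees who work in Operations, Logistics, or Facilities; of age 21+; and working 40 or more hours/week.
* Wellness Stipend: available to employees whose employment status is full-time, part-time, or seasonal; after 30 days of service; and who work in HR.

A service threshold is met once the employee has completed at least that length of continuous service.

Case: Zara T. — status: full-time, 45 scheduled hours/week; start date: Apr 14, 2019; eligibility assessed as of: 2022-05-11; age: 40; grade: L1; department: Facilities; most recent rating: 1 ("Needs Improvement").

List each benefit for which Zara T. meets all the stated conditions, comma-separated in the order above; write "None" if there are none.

Service from Apr 14, 2019 to 2022-05-11: 1123 days.
Life Insurance — status full-time ✗ (requires part-time or seasonal) → not eligible.
Travel Insurance — service 1123 days < 5 years (≈1825 days) ✗ → not eligible.
Flexible Spending Account — status full-time ✓; service 1123 days ≥ 3 years (≈1095 days) ✓; age 40 ≥ 25 ✓ → eligible.
AD&D Coverage — status full-time ✓ (not excluded); service 1123 days ≥ 3 years (≈1095 days) ✓; dept Facilities ✗ → not eligible.
Dependent Care FSA — dept Facilities ✓; age 40 ≥ 21 ✓; 45 hrs/wk ≥ 40 ✓ → eligible.
Wellness Stipend — status full-time ✓; service 1123 days ≥ 30 days ✓; dept Facilities ✗ → not eligible.

Flexible Spending Account, Dependent Care FSA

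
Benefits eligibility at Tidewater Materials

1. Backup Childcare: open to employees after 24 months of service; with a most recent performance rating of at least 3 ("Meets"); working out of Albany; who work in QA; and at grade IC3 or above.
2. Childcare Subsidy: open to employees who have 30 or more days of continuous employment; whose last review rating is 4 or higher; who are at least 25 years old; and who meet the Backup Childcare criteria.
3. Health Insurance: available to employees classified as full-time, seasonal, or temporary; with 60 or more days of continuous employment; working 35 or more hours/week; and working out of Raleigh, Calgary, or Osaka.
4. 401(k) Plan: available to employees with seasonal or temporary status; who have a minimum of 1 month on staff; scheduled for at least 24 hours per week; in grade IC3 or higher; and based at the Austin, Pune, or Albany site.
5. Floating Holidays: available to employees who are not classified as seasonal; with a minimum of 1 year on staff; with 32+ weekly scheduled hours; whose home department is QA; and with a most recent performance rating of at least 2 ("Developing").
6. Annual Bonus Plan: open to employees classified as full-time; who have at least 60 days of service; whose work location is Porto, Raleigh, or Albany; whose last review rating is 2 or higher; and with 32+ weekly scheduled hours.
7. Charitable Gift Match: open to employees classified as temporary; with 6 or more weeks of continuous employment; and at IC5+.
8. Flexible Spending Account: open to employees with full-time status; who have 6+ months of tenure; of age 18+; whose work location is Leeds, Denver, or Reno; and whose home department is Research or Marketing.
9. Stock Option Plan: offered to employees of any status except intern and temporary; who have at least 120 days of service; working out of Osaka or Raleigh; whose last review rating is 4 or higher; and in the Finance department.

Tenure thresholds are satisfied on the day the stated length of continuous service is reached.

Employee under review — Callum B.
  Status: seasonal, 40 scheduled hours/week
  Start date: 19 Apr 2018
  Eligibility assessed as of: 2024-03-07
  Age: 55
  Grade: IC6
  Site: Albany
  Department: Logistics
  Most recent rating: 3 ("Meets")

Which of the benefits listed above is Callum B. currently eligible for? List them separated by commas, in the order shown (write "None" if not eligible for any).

Service from 19 Apr 2018 to 2024-03-07: 2149 days.
Backup Childcare — service 2149 days ≥ 24 months (≈720 days) ✓; rating 3 ≥ 3 ✓; site Albany ✓; dept Logistics ✗ → not eligible.
Childcare Subsidy — service 2149 days ≥ 30 days ✓; rating 3 < 4 ✗ → not eligible.
Health Insurance — status seasonal ✓; service 2149 days ≥ 60 days ✓; 40 hrs/wk ≥ 35 ✓; site Albany ✗ (not Raleigh, Calgary, or Osaka) → not eligible.
401(k) Plan — status seasonal ✓; service 2149 days ≥ 1 month (≈30 days) ✓; 40 hrs/wk ≥ 24 ✓; grade IC6 ≥ IC3 ✓; site Albany ✓ → eligible.
Floating Holidays — status seasonal ✗ (excluded) → not eligible.
Annual Bonus Plan — status seasonal ✗ (requires full-time) → not eligible.
Charitable Gift Match — status seasonal ✗ (requires temporary) → not eligible.
Flexible Spending Account — status seasonal ✗ (requires full-time) → not eligible.
Stock Option Plan — status seasonal ✓ (not excluded); service 2149 days ≥ 120 days ✓; site Albany ✗ (not Osaka or Raleigh) → not eligible.

401(k) Plan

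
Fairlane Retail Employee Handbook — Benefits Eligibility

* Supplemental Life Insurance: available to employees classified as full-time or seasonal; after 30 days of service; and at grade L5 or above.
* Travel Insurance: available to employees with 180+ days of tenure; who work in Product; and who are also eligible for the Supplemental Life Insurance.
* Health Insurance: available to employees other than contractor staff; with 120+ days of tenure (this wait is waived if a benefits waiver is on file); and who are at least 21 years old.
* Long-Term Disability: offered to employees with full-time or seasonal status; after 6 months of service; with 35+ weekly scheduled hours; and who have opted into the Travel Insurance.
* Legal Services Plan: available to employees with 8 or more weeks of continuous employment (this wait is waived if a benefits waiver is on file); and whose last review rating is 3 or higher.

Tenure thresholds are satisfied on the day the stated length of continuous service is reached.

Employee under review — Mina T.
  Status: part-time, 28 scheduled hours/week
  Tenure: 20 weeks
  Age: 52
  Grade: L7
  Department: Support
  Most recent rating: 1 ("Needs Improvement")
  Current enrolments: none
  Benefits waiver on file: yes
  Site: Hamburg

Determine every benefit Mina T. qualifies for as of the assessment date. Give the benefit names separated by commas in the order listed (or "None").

Supplemental Life Insurance — status part-time ✗ (requires full-time or seasonal) → not eligible.
Travel Insurance — service 20 weeks < 180 days ✗ → not eligible.
Health Insurance — status part-time ✓ (not excluded); benefits waiver on file ✓; age 52 ≥ 21 ✓ → eligible.
Long-Term Disability — status part-time ✗ (requires full-time or seasonal) → not eligible.
Legal Services Plan — benefits waiver on file ✓; rating 1 < 3 ✗ → not eligible.

Health Insurance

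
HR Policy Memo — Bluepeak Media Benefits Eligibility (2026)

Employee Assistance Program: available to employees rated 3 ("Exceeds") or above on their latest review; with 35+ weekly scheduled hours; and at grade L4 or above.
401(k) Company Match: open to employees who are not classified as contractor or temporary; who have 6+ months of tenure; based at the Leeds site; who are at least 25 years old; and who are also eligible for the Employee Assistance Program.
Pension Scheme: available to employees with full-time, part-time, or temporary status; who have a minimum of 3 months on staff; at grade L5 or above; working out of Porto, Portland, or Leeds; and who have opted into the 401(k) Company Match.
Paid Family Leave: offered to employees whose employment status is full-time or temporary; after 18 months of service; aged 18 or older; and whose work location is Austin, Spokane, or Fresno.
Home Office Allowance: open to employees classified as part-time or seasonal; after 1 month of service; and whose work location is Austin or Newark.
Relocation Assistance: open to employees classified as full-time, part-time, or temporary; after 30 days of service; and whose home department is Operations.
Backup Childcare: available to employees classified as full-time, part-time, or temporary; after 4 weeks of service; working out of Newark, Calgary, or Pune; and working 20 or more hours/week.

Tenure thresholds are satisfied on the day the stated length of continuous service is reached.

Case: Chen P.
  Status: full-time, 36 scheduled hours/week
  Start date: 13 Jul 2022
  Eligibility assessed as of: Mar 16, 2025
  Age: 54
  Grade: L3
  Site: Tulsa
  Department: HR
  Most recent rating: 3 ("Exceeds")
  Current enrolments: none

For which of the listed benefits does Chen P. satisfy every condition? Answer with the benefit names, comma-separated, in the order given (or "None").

Service from 13 Jul 2022 to Mar 16, 2025: 977 days.
Employee Assistance Program — rating 3 ≥ 3 ✓; 36 hrs/wk ≥ 35 ✓; grade L3 < L4 ✗ → not eligible.
401(k) Company Match — status full-time ✓ (not excluded); service 977 days ≥ 6 months (≈180 days) ✓; site Tulsa ✗ (not Leeds) → not eligible.
Pension Scheme — status full-time ✓; service 977 days ≥ 3 months (≈90 days) ✓; grade L3 < L5 ✗ → not eligible.
Paid Family Leave — status full-time ✓; service 977 days ≥ 18 months (≈540 days) ✓; age 54 ≥ 18 ✓; site Tulsa ✗ (not Austin, Spokane, or Fresno) → not eligible.
Home Office Allowance — status full-time ✗ (requires part-time or seasonal) → not eligible.
Relocation Assistance — status full-time ✓; service 977 days ≥ 30 days ✓; dept HR ✗ → not eligible.
Backup Childcare — status full-time ✓; service 977 days ≥ 4 weeks (≈28 days) ✓; site Tulsa ✗ (not Newark, Calgary, or Pune) → not eligible.

None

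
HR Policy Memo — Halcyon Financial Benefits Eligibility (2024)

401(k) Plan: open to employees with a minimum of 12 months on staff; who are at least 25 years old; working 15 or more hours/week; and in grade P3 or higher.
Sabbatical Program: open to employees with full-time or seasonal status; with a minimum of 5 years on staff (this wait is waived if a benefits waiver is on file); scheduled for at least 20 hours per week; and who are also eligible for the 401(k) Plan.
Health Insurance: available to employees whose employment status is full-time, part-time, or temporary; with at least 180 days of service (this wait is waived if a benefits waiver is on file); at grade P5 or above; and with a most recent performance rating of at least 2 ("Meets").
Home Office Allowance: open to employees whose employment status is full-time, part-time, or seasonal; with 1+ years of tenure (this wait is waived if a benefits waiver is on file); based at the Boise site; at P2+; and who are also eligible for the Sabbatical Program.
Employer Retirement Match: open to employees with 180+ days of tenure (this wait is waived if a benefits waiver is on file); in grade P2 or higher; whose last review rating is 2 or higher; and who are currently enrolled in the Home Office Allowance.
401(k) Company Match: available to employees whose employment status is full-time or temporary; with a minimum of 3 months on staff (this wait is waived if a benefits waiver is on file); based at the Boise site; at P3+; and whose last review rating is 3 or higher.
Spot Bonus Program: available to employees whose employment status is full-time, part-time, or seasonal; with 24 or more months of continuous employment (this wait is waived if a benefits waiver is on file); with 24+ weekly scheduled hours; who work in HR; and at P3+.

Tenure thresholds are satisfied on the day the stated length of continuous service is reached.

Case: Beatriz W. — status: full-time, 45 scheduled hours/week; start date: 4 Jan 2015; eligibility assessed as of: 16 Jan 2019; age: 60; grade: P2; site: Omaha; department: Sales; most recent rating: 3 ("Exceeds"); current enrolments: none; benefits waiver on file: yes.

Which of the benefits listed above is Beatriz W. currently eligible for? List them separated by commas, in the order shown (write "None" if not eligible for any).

None

Service from 4 Jan 2015 to 16 Jan 2019: 1473 days.
401(k) Plan — service 1473 days ≥ 12 months (≈360 days) ✓; age 60 ≥ 25 ✓; 45 hrs/wk ≥ 15 ✓; grade P2 < P3 ✗ → not eligible.
Sabbatical Program — status full-time ✓; benefits waiver on file ✓; 45 hrs/wk ≥ 20 ✓; not eligible for 401(k) Plan ✗ → not eligible.
Health Insurance — status full-time ✓; benefits waiver on file ✓; grade P2 < P5 ✗ → not eligible.
Home Office Allowance — status full-time ✓; benefits waiver on file ✓; site Omaha ✗ (not Boise) → not eligible.
Employer Retirement Match — benefits waiver on file ✓; grade P2 ≥ P2 ✓; rating 3 ≥ 2 ✓; not enrolled in Home Office Allowance ✗ → not eligible.
401(k) Company Match — status full-time ✓; benefits waiver on file ✓; site Omaha ✗ (not Boise) → not eligible.
Spot Bonus Program — status full-time ✓; benefits waiver on file ✓; 45 hrs/wk ≥ 24 ✓; dept Sales ✗ → not eligible.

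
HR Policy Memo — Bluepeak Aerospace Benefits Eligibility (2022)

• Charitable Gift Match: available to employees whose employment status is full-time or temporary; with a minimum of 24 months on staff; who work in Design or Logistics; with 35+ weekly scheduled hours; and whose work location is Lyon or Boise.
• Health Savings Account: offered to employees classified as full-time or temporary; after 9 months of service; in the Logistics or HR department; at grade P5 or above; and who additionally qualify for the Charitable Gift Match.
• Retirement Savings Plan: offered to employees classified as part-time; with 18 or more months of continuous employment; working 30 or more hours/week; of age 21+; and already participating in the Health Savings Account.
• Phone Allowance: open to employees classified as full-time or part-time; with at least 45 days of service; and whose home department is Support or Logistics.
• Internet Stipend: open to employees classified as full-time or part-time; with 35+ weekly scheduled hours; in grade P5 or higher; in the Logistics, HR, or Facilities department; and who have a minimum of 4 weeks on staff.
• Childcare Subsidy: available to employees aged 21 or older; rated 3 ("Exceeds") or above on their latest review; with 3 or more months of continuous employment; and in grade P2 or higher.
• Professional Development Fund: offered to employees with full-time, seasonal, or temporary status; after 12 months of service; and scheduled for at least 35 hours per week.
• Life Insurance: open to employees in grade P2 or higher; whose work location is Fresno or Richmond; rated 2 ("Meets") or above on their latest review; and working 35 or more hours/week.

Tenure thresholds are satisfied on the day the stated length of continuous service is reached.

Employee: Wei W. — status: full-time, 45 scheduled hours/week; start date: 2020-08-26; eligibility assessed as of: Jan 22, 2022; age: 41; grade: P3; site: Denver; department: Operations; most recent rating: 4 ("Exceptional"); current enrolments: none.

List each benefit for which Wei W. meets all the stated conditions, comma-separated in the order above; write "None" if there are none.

Service from 2020-08-26 to Jan 22, 2022: 514 days.
Charitable Gift Match — status full-time ✓; service 514 days < 24 months (≈720 days) ✗ → not eligible.
Health Savings Account — status full-time ✓; service 514 days ≥ 9 months (≈270 days) ✓; dept Operations ✗ → not eligible.
Retirement Savings Plan — status full-time ✗ (requires part-time) → not eligible.
Phone Allowance — status full-time ✓; service 514 days ≥ 45 days ✓; dept Operations ✗ → not eligible.
Internet Stipend — status full-time ✓; 45 hrs/wk ≥ 35 ✓; grade P3 < P5 ✗ → not eligible.
Childcare Subsidy — age 41 ≥ 21 ✓; rating 4 ≥ 3 ✓; service 514 days ≥ 3 months (≈90 days) ✓; grade P3 ≥ P2 ✓ → eligible.
Professional Development Fund — status full-time ✓; service 514 days ≥ 12 months (≈360 days) ✓; 45 hrs/wk ≥ 35 ✓ → eligible.
Life Insurance — grade P3 ≥ P2 ✓; site Denver ✗ (not Fresno or Richmond) → not eligible.

Childcare Subsidy, Professional Development Fund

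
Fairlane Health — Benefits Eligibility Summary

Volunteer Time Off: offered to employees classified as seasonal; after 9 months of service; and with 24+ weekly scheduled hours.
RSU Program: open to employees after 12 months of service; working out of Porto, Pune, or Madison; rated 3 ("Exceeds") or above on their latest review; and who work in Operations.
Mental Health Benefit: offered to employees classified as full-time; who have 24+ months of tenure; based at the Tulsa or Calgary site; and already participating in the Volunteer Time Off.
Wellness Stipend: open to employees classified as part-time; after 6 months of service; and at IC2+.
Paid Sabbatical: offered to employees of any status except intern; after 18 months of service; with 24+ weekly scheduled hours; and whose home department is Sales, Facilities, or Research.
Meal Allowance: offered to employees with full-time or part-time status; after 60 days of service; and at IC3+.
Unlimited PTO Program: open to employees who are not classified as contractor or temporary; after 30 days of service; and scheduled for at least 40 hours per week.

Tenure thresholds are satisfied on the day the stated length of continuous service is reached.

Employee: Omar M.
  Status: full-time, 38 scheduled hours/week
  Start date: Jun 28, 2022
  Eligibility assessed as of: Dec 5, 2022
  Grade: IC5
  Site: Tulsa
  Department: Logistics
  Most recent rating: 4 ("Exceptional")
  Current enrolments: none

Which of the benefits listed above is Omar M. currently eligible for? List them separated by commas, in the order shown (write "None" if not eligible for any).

Meal Allowance

Service from Jun 28, 2022 to Dec 5, 2022: 160 days.
Volunteer Time Off — status full-time ✗ (requires seasonal) → not eligible.
RSU Program — service 160 days < 12 months (≈360 days) ✗ → not eligible.
Mental Health Benefit — status full-time ✓; service 160 days < 24 months (≈720 days) ✗ → not eligible.
Wellness Stipend — status full-time ✗ (requires part-time) → not eligible.
Paid Sabbatical — status full-time ✓ (not excluded); service 160 days < 18 months (≈540 days) ✗ → not eligible.
Meal Allowance — status full-time ✓; service 160 days ≥ 60 days ✓; grade IC5 ≥ IC3 ✓ → eligible.
Unlimited PTO Program — status full-time ✓ (not excluded); service 160 days ≥ 30 days ✓; 38 hrs/wk < 40 ✗ → not eligible.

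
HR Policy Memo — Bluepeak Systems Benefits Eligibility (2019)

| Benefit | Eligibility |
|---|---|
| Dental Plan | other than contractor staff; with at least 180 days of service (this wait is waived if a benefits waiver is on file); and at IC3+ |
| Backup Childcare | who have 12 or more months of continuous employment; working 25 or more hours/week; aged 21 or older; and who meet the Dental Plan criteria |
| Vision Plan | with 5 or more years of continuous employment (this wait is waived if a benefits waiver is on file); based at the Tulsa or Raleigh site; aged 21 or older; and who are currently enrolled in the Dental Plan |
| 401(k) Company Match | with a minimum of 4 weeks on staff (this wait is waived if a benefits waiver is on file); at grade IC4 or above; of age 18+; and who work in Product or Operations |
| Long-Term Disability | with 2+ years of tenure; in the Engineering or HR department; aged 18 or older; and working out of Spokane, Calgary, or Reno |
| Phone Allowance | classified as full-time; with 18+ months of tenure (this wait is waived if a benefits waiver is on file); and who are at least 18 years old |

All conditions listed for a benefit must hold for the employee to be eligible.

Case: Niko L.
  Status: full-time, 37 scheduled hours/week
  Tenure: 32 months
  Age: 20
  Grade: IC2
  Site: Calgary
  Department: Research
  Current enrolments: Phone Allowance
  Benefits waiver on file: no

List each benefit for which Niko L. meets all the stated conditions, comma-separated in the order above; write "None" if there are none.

Dental Plan — status full-time ✓ (not excluded); no waiver, service 32 months ≥ 180 days ✓; grade IC2 < IC3 ✗ → not eligible.
Backup Childcare — service 32 months ≥ 12 months ✓; 37 hrs/wk ≥ 25 ✓; age 20 < 21 ✗ → not eligible.
Vision Plan — no waiver, service 32 months < 5 years (≈1825 days) ✗ → not eligible.
401(k) Company Match — no waiver, service 32 months ≥ 4 weeks (≈28 days) ✓; grade IC2 < IC4 ✗ → not eligible.
Long-Term Disability — service 32 months ≥ 2 years (≈730 days) ✓; dept Research ✗ → not eligible.
Phone Allowance — status full-time ✓; no waiver, service 32 months ≥ 18 months ✓; age 20 ≥ 18 ✓ → eligible.

Phone Allowance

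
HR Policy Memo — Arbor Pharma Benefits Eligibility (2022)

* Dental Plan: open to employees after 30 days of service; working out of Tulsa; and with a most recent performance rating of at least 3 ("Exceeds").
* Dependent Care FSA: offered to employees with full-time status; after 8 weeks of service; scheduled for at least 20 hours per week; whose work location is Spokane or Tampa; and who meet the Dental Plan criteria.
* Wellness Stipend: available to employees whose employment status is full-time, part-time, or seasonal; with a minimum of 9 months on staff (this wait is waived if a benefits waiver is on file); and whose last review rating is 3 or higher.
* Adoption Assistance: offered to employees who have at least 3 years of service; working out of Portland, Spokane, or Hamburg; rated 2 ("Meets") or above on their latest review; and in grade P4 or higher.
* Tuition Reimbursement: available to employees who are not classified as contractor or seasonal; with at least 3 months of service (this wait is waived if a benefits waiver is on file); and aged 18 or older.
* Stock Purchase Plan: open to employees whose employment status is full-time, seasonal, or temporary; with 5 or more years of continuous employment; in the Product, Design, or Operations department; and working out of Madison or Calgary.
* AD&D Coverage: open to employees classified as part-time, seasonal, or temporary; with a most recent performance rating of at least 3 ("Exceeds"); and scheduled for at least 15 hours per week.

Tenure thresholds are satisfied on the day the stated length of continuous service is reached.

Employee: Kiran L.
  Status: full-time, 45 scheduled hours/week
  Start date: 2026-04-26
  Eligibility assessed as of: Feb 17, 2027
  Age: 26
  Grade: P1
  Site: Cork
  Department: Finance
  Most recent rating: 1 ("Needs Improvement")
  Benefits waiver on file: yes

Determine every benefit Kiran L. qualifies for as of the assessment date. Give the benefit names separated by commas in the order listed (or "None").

Tuition Reimbursement

Service from 2026-04-26 to Feb 17, 2027: 297 days.
Dental Plan — service 297 days ≥ 30 days ✓; site Cork ✗ (not Tulsa) → not eligible.
Dependent Care FSA — status full-time ✓; service 297 days ≥ 8 weeks (≈56 days) ✓; 45 hrs/wk ≥ 20 ✓; site Cork ✗ (not Spokane or Tampa) → not eligible.
Wellness Stipend — status full-time ✓; benefits waiver on file ✓; rating 1 < 3 ✗ → not eligible.
Adoption Assistance — service 297 days < 3 years (≈1095 days) ✗ → not eligible.
Tuition Reimbursement — status full-time ✓ (not excluded); benefits waiver on file ✓; age 26 ≥ 18 ✓ → eligible.
Stock Purchase Plan — status full-time ✓; service 297 days < 5 years (≈1825 days) ✗ → not eligible.
AD&D Coverage — status full-time ✗ (requires part-time, seasonal, or temporary) → not eligible.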